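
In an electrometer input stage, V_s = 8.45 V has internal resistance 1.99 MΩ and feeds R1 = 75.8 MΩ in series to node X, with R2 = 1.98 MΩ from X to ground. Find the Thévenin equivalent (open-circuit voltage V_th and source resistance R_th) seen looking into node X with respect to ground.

R1' = 1.99 + 75.8 = 77.79 MΩ (source resistance + R1).
Open-circuit (no load on X): V_th = V_s · R2/(R1' + R2) = 8.45 × 1.98/(77.79 + 1.98) = 0.2097 V.
Zeroing V_s shorts the top of R1' to ground, so R_th = R1' ‖ R2 = 1.931 MΩ.

V_th ≈ 0.210 V, R_th ≈ 1.93 MΩ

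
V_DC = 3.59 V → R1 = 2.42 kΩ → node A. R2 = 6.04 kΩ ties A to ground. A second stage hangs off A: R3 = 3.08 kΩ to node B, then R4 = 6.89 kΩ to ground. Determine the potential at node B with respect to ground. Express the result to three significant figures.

Node A sees R2 in parallel with the series input of stage 2, R3 + R4 = 9.970 kΩ.
Effective lower resistance at A: R2 ‖ 9.970 = 3.761 kΩ.
First divider: V_A = V_DC · 3.761/(2.42 + 3.761) = 2.185 V.
V_B = V_A × 0.6911 = 1.510 V.

V_B ≈ 1.51 V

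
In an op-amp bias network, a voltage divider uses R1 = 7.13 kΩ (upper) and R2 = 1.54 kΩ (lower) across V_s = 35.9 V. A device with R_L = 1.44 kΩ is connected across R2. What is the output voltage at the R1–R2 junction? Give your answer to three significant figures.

V_out ≈ 3.39 V

First combine the lower leg with the load: R2 ‖ R_L = 0.7442 kΩ.
Then V_out = V_s · R2'/(R1 + R2') = 35.9 × 0.7442/7.874 = 3.393 V.
(Unloaded it would be 6.38 V; the load pulls it down.)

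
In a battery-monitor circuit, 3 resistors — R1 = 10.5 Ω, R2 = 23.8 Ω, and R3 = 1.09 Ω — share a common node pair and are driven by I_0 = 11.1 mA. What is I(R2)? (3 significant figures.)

Conductances: ΣG = 1/10.5 + 1/23.8 + 1/1.09 = 1.055 (1/Ω).
By the current-divider rule, I = I_0 · G_k/ΣG = 11.1 × 0.03984 = 0.4422 mA.

I ≈ 0.442 mA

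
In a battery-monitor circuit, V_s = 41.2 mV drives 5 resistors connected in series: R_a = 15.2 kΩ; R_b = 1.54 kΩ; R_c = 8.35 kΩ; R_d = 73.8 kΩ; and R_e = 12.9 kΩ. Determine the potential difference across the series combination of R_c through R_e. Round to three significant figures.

ΣR = 15.2 + 1.54 + 8.35 + 73.8 + 12.9 = 111.8 kΩ.
R_{R_c..R_e} = 8.35 + 73.8 + 12.9 = 95.05 kΩ.
V = V_s · R/ΣR = 41.2 × 0.8503 = 35.03 mV.

V ≈ 35.0 mV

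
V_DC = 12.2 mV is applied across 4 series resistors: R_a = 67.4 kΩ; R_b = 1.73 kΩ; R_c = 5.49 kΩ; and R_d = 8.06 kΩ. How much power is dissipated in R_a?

The common current is I = 12.2/82.68 = 0.1476 µA.
P = I²R = 0.02177 × 67.4 = 1.468 nW.

P ≈ 1.47 nW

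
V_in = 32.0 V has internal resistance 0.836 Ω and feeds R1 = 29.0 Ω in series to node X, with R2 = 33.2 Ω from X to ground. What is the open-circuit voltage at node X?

R1' = 0.836 + 29.0 = 29.84 Ω (source resistance + R1).
Open-circuit (no load on X): V_th = V_in · R2/(R1' + R2) = 32.0 × 33.2/(29.84 + 33.2) = 16.85 V.

V_th ≈ 16.9 V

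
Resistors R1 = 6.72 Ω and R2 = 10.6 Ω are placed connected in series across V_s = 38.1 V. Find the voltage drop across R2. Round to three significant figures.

V ≈ 23.3 V

ΣR = 6.72 + 10.6 = 17.32 Ω.
V = V_s · R/ΣR = 38.1 × 0.6120 = 23.32 V.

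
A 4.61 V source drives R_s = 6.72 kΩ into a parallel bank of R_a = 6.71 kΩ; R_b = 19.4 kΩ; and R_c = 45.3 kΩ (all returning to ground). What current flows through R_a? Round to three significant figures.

Equivalent of the parallel group: R_p = 4.491 kΩ.
Node voltage V_A = V_CC · R_p/(R_s + R_p) = 4.61 × 0.4006 = 1.847 V.
Branch current I = V_A/R_a = 1.847/6.71 = 0.2752 mA.

I ≈ 0.275 mA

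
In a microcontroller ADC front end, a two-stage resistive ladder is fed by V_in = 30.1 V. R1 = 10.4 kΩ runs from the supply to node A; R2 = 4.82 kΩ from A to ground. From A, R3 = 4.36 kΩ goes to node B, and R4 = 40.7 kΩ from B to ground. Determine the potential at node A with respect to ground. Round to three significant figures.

The second stage (R3 + R4 = 45.06 kΩ) loads node A in parallel with R2.
R2 ‖ (R3+R4) = 4.354 kΩ.
V_A = 30.1 × 4.354/(10.4 + 4.354) = 8.883 V.

V_A ≈ 8.88 V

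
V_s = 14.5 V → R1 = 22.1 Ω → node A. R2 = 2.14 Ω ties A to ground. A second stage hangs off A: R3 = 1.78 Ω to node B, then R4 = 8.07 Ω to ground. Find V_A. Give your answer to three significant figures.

Node A sees R2 in parallel with the series input of stage 2, R3 + R4 = 9.850 Ω.
R2 ‖ (R3+R4) = 1.758 Ω.
So V_A = 14.5 × 0.07369 = 1.068 V.

V_A ≈ 1.07 V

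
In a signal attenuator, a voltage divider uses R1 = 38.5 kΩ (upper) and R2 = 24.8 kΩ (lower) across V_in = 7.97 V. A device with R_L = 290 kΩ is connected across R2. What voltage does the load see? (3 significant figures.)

R2 ‖ R_L = (24.8 × 290)/(24.8 + 290) = 22.85 kΩ.
Now apply the divider: V_out = 7.97 × 0.3724 = 2.968 V.
(Unloaded it would be 3.12 V; the load pulls it down.)

V_out ≈ 2.97 V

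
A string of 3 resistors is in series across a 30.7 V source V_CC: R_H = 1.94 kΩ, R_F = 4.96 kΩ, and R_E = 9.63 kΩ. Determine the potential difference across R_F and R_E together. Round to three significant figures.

V ≈ 27.1 V

ΣR = 1.94 + 4.96 + 9.63 = 16.53 kΩ.
R_{R_F..R_E} = 4.96 + 9.63 = 14.59 kΩ.
Voltage divider: V = V_CC · (14.59 / 16.53) = 30.7 × 0.8826 = 27.10 V.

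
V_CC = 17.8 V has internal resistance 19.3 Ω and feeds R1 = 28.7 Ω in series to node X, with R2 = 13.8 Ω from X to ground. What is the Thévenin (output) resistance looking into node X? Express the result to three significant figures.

R_th ≈ 10.7 Ω

R1' = 19.3 + 28.7 = 48.00 Ω (source resistance + R1).
With V_CC suppressed (replaced by a short), R_th = R1' ‖ R2 = (48.00 × 13.8)/(48.00 + 13.8) = 10.72 Ω.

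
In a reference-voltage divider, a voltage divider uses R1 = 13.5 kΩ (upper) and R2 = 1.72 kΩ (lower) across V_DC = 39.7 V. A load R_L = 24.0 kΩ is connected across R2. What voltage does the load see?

R2 ‖ R_L = (1.72 × 24.0)/(1.72 + 24.0) = 1.605 kΩ.
Then V_out = V_DC · R2'/(R1 + R2') = 39.7 × 1.605/15.10 = 4.218 V.

V_out ≈ 4.22 V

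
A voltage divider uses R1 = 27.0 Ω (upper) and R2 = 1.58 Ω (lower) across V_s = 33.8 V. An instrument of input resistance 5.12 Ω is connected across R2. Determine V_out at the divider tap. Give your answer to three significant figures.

R2 ‖ R_L = (1.58 × 5.12)/(1.58 + 5.12) = 1.207 Ω.
Now apply the divider: V_out = 33.8 × 0.04280 = 1.447 V.

V_out ≈ 1.45 V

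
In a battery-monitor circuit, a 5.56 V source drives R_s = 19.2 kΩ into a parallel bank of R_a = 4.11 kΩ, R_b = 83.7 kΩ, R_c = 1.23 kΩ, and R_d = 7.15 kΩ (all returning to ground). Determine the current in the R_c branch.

I ≈ 0.187 mA

Equivalent of the parallel group: R_p = 0.8277 kΩ.
V_A by voltage divider: V_A = 5.56 × 0.8277/(19.2 + 0.8277) = 0.2298 V.
I(R_c) = V_A / R_c = 0.2298/1.23 = 0.1868 mA.
(Check via current divider: I_total = 0.2776 mA; share G_k/ΣG = 0.6730 → same result.)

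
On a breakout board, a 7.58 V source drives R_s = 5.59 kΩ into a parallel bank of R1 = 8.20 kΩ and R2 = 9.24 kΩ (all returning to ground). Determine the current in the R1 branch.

Equivalent of the parallel group: R_p = 4.344 kΩ.
V_A = 7.58 × 4.344/9.934 = 3.315 V.
Branch current I = V_A/R1 = 3.315/8.20 = 0.4042 mA.

I ≈ 0.404 mA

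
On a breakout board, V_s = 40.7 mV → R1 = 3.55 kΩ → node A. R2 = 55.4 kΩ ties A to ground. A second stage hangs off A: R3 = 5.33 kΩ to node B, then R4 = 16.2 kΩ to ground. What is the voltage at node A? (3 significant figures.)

V_A ≈ 33.1 mV

Looking into the second stage from A: R3 + R4 = 21.53 kΩ appears in parallel with R2.
Effective lower resistance at A: R2 ‖ 21.53 = 15.50 kΩ.
First divider: V_A = V_s · 15.50/(3.55 + 15.50) = 33.12 mV.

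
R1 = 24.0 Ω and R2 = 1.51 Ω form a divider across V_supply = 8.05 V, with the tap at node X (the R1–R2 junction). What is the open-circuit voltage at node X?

V_th ≈ 0.476 V

V_th is the unloaded tap voltage: V_supply · R2/(R1+R2) = 8.05 × 0.05919 = 0.4765 V.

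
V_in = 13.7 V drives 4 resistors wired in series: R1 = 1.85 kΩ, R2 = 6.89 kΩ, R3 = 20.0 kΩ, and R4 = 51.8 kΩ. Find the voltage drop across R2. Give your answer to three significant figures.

V ≈ 1.17 V

Series total: ΣR = 1.85 + 6.89 + 20.0 + 51.8 = 80.54 kΩ.
V = V_in · R/ΣR = 13.7 × 0.08555 = 1.172 V.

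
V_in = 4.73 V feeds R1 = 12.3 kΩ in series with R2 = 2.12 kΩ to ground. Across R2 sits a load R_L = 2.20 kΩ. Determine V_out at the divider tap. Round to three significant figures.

R2 ‖ R_L = (2.12 × 2.20)/(2.12 + 2.20) = 1.080 kΩ.
Voltage divider with the loaded lower leg: V_out = 4.73 × 1.080/(12.3 + 1.080) = 4.73 × 0.08069 = 0.3817 V.

V_out ≈ 0.382 V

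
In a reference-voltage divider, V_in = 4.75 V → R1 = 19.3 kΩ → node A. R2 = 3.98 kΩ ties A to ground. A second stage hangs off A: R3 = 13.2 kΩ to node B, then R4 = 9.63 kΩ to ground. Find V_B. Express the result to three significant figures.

Looking into the second stage from A: R3 + R4 = 22.83 kΩ appears in parallel with R2.
R2 ‖ (R3+R4) = 3.389 kΩ.
V_A = 4.75 × 3.389/(19.3 + 3.389) = 0.7095 V.
Stage 2 is unloaded, so V_B = V_A · R4/(R3+R4) = 0.7095 × 9.63/22.83 = 0.2993 V.

V_B ≈ 0.299 V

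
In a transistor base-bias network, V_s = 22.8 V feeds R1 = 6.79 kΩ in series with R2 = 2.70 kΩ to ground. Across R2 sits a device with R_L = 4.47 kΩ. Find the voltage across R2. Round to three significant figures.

V_out ≈ 4.53 V

First combine the lower leg with the load: R2 ‖ R_L = 1.683 kΩ.
Voltage divider with the loaded lower leg: V_out = 22.8 × 1.683/(6.79 + 1.683) = 22.8 × 0.1987 = 4.529 V.
(Unloaded it would be 6.49 V; the load pulls it down.)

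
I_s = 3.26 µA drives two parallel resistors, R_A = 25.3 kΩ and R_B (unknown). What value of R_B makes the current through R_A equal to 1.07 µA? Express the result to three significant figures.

The fraction through R_A equals R_B/(R_A+R_B).
With f = 0.3282, R_B = R_A · f/(1−f) = 25.3 × 0.4886 = 12.36 kΩ.

R_B ≈ 12.4 kΩ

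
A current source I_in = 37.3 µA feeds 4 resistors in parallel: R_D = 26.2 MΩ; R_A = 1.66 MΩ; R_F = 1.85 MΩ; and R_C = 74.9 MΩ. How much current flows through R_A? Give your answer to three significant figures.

I ≈ 18.8 µA

ΣG = 1/26.2 + 1/1.66 + 1/1.85 + 1/74.9 = 1.194.
Current divider: I(R_A) = I_in · G_k/ΣG = 37.3 × (0.6024/1.194) = 37.3 × 0.5043 = 18.81 µA.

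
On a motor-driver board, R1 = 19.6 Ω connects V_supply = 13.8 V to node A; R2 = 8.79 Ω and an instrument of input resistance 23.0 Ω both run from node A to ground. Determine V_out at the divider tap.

V_out ≈ 3.38 V

First combine the lower leg with the load: R2 ‖ R_L = 6.360 Ω.
Then V_out = V_supply · R2'/(R1 + R2') = 13.8 × 6.360/25.96 = 3.381 V.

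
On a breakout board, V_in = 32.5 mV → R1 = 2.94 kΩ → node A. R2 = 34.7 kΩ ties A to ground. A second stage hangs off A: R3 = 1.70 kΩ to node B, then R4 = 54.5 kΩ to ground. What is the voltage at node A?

The second stage (R3 + R4 = 56.20 kΩ) loads node A in parallel with R2.
Effective lower resistance at A: R2 ‖ 56.20 = 21.45 kΩ.
V_A = 32.5 × 21.45/(2.94 + 21.45) = 28.58 mV.

V_A ≈ 28.6 mV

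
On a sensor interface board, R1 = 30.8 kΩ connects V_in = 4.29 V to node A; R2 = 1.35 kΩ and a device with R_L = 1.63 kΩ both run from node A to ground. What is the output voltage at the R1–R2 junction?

The load sits in parallel with R2, giving an effective lower resistance R2' = R2·R_L/(R2+R_L) = 0.7384 kΩ.
Voltage divider with the loaded lower leg: V_out = 4.29 × 0.7384/(30.8 + 0.7384) = 4.29 × 0.02341 = 0.1004 V.

V_out ≈ 0.100 V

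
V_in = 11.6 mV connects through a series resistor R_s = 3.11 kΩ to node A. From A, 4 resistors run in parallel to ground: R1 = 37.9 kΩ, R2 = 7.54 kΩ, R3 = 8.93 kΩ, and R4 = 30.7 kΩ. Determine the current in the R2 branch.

Equivalent of the parallel group: R_p = 3.294 kΩ.
Node voltage V_A = V_in · R_p/(R_s + R_p) = 11.6 × 0.5144 = 5.967 mV.
I(R2) = V_A / R2 = 5.967/7.54 = 0.7914 µA.

I ≈ 0.791 µA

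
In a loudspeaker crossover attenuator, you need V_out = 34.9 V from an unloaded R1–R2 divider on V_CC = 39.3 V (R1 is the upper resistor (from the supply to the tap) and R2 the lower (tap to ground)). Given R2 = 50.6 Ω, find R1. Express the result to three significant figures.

R1 ≈ 6.38 Ω

Required fraction k = V_out/V_CC = 0.8880.
Rearranging, R1 = R2·(1−k)/k = 50.6 × 0.1261 = 6.379 Ω.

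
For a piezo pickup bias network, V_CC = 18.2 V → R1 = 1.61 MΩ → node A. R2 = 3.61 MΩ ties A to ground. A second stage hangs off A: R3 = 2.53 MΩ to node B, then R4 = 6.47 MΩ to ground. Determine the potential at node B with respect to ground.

V_B ≈ 8.05 V

Looking into the second stage from A: R3 + R4 = 9.000 MΩ appears in parallel with R2.
R2 ‖ (R3+R4) = 2.577 MΩ.
So V_A = 18.2 × 0.6154 = 11.20 V.
Stage 2 is unloaded, so V_B = V_A · R4/(R3+R4) = 11.20 × 6.47/9.000 = 8.052 V.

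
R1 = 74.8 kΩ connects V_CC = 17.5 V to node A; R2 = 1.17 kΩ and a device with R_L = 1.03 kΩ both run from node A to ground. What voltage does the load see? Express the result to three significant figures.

First combine the lower leg with the load: R2 ‖ R_L = 0.5478 kΩ.
Voltage divider with the loaded lower leg: V_out = 17.5 × 0.5478/(74.8 + 0.5478) = 17.5 × 0.007270 = 0.1272 V.
(Unloaded it would be 0.270 V; the load pulls it down.)

V_out ≈ 0.127 V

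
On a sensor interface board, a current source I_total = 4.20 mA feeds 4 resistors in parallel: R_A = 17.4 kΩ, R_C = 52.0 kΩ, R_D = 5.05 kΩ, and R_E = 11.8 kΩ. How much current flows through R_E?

Total conductance ΣG = 1/17.4 + 1/52.0 + 1/5.05 + 1/11.8 = 0.3595 (units of 1/kΩ).
R_E takes the fraction G_k/ΣG = 0.08475/0.3595 = 0.2358, so I = 4.20 × 0.2358 = 0.9902 mA.

I ≈ 0.990 mA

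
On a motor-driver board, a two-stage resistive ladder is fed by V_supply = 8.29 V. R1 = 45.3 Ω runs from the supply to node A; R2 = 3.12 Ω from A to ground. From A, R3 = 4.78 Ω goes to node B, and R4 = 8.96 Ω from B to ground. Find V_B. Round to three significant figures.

V_B ≈ 0.287 V

The second stage (R3 + R4 = 13.74 Ω) loads node A in parallel with R2.
Effective lower resistance at A: R2 ‖ 13.74 = 2.543 Ω.
First divider: V_A = V_supply · 2.543/(45.3 + 2.543) = 0.4406 V.
Stage 2 is unloaded, so V_B = V_A · R4/(R3+R4) = 0.4406 × 8.96/13.74 = 0.2873 V.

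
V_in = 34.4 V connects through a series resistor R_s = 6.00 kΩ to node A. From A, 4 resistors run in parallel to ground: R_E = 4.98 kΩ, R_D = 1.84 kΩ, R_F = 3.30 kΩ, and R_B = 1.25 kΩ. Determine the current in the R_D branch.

I ≈ 1.55 mA

Combine the parallel branches: R_p = (1/4.98 + 1/1.84 + 1/3.30 + 1/1.25)⁻¹ = 0.5413 kΩ.
V_A by voltage divider: V_A = 34.4 × 0.5413/(6.00 + 0.5413) = 2.847 V.
I(R_D) = V_A / R_D = 2.847/1.84 = 1.547 mA.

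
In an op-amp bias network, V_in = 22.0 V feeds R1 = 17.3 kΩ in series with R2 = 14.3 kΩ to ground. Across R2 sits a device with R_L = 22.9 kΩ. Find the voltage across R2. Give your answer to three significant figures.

The load sits in parallel with R2, giving an effective lower resistance R2' = R2·R_L/(R2+R_L) = 8.803 kΩ.
Now apply the divider: V_out = 22.0 × 0.3372 = 7.419 V.
(Unloaded it would be 9.96 V; the load pulls it down.)

V_out ≈ 7.42 V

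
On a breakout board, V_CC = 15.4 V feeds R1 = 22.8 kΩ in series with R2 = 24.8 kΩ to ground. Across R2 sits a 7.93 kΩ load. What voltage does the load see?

V_out ≈ 3.21 V

The load sits in parallel with R2, giving an effective lower resistance R2' = R2·R_L/(R2+R_L) = 6.009 kΩ.
Now apply the divider: V_out = 15.4 × 0.2086 = 3.212 V.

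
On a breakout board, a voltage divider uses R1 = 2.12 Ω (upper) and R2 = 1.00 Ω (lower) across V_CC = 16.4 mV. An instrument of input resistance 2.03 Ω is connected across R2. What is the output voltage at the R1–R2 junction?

The load sits in parallel with R2, giving an effective lower resistance R2' = R2·R_L/(R2+R_L) = 0.6700 Ω.
Then V_out = V_CC · R2'/(R1 + R2') = 16.4 × 0.6700/2.790 = 3.938 mV.
(Unloaded it would be 5.26 mV; the load pulls it down.)

V_out ≈ 3.94 mV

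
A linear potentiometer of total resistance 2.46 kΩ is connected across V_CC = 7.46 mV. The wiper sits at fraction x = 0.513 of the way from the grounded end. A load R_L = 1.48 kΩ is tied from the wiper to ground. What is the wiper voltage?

V_out ≈ 2.70 mV

The pot divides into 1.198 kΩ above the wiper and 1.262 kΩ below.
Lower segment in parallel with the load: 1.262 ‖ 1.48 = 0.6812 kΩ.
Then V_out = V_CC · 0.6812/(1.198 + 0.6812) = 2.704 mV.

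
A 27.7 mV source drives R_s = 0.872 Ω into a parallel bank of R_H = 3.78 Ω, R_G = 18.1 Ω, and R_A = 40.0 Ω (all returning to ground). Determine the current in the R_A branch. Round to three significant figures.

Combine the parallel branches: R_p = (1/3.78 + 1/18.1 + 1/40.0)⁻¹ = 2.900 Ω.
V_A = 27.7 × 2.900/3.772 = 21.30 mV.
Branch current I = V_A/R_A = 21.30/40.0 = 0.5324 mA.

I ≈ 0.532 mA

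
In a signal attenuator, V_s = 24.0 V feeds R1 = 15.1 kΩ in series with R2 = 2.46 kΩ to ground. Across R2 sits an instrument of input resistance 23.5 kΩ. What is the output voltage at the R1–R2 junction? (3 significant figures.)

V_out ≈ 3.08 V

R2 ‖ R_L = (2.46 × 23.5)/(2.46 + 23.5) = 2.227 kΩ.
Now apply the divider: V_out = 24.0 × 0.1285 = 3.085 V.
(Unloaded it would be 3.36 V; the load pulls it down.)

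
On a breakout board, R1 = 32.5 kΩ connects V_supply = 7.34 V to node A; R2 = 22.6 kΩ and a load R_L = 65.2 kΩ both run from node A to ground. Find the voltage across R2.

First combine the lower leg with the load: R2 ‖ R_L = 16.78 kΩ.
Voltage divider with the loaded lower leg: V_out = 7.34 × 16.78/(32.5 + 16.78) = 7.34 × 0.3405 = 2.500 V.

V_out ≈ 2.50 V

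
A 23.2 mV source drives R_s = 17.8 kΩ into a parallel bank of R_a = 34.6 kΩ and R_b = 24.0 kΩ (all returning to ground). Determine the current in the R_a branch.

I ≈ 0.297 µA

Combine the parallel branches: R_p = (1/34.6 + 1/24.0)⁻¹ = 14.17 kΩ.
Node voltage V_A = V_CC · R_p/(R_s + R_p) = 23.2 × 0.4432 = 10.28 mV.
I(R_a) = V_A / R_a = 10.28/34.6 = 0.2972 µA.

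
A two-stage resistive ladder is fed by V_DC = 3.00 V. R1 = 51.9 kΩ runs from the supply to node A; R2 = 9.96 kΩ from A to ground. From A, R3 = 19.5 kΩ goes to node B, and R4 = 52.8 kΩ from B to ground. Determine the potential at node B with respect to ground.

Node A sees R2 in parallel with the series input of stage 2, R3 + R4 = 72.30 kΩ.
R2 ‖ (R3+R4) = 8.754 kΩ.
First divider: V_A = V_DC · 8.754/(51.9 + 8.754) = 0.4330 V.
Then the unloaded second divider: V_B = V_A × R4/(R3+R4) = 0.4330 × 0.7303 = 0.3162 V.

V_B ≈ 0.316 V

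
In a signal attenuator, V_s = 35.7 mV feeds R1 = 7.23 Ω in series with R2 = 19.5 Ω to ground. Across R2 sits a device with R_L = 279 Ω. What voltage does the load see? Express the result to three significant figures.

First combine the lower leg with the load: R2 ‖ R_L = 18.23 Ω.
Then V_out = V_s · R2'/(R1 + R2') = 35.7 × 18.23/25.46 = 25.56 mV.

V_out ≈ 25.6 mV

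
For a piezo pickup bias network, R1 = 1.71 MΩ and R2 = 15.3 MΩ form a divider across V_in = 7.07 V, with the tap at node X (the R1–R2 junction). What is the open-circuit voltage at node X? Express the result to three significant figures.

V_th ≈ 6.36 V

V_th is the unloaded tap voltage: V_in · R2/(R1+R2) = 7.07 × 0.8995 = 6.359 V.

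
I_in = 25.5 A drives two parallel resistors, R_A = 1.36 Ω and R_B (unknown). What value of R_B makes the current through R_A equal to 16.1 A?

The fraction through R_A equals R_B/(R_A+R_B).
With f = 0.6314, R_B = R_A · f/(1−f) = 1.36 × 1.713 = 2.329 Ω.

R_B ≈ 2.33 Ω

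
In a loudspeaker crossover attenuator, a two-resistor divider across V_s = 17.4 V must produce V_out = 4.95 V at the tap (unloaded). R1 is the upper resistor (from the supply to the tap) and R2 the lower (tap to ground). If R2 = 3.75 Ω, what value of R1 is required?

The divider ratio is R2/(R1+R2) = 4.95/17.4 = 0.2845.
R1 = R2·(1/k − 1) = 3.75 × 2.515 = 9.432 Ω.

R1 ≈ 9.43 Ω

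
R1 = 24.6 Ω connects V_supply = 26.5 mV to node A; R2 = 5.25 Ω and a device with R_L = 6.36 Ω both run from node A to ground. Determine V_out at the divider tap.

First combine the lower leg with the load: R2 ‖ R_L = 2.876 Ω.
Now apply the divider: V_out = 26.5 × 0.1047 = 2.774 mV.
(Unloaded it would be 4.66 mV; the load pulls it down.)

V_out ≈ 2.77 mV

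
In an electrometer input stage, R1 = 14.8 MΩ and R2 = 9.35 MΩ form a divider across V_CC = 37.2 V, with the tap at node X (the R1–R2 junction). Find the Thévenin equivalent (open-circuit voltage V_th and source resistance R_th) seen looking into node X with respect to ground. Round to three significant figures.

Open-circuit (no load on X): V_th = V_CC · R2/(R1 + R2) = 37.2 × 9.35/(14.80 + 9.35) = 14.40 V.
Zeroing V_CC shorts the top of R1 to ground, so R_th = R1 ‖ R2 = 5.730 MΩ.

V_th ≈ 14.4 V, R_th ≈ 5.73 MΩ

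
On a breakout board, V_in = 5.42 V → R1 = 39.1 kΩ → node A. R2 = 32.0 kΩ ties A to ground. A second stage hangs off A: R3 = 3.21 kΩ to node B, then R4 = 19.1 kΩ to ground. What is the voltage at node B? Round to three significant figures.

V_B ≈ 1.17 V

Node A sees R2 in parallel with the series input of stage 2, R3 + R4 = 22.31 kΩ.
R2 ‖ (R3+R4) = 13.15 kΩ.
V_A = 5.42 × 13.15/(39.1 + 13.15) = 1.364 V.
Stage 2 is unloaded, so V_B = V_A · R4/(R3+R4) = 1.364 × 19.1/22.31 = 1.167 V.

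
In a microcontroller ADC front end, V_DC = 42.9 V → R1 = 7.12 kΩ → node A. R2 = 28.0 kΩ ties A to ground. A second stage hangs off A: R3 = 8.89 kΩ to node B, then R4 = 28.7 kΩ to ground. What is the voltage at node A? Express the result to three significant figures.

V_A ≈ 29.7 V

Looking into the second stage from A: R3 + R4 = 37.59 kΩ appears in parallel with R2.
Effective lower resistance at A: R2 ‖ 37.59 = 16.05 kΩ.
V_A = 42.9 × 16.05/(7.12 + 16.05) = 29.72 V.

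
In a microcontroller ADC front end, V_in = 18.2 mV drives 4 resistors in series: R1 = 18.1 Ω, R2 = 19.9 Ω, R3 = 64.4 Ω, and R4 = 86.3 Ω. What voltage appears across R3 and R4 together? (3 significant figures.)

ΣR = 18.1 + 19.9 + 64.4 + 86.3 = 188.7 Ω.
R_{R3..R4} = 64.4 + 86.3 = 150.7 Ω.
Voltage divider: V = V_in · (150.7 / 188.7) = 18.2 × 0.7986 = 14.53 mV.

V ≈ 14.5 mV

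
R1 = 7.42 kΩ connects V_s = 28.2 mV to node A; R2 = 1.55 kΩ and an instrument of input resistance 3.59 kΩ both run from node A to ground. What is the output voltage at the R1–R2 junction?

V_out ≈ 3.59 mV

The load sits in parallel with R2, giving an effective lower resistance R2' = R2·R_L/(R2+R_L) = 1.083 kΩ.
Then V_out = V_s · R2'/(R1 + R2') = 28.2 × 1.083/8.503 = 3.591 mV.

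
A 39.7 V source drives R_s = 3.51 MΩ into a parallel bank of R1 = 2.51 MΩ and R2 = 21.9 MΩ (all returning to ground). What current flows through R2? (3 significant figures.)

I ≈ 0.708 µA

Equivalent of the parallel group: R_p = 2.252 MΩ.
V_A = 39.7 × 2.252/5.762 = 15.52 V.
Branch current I = V_A/R2 = 15.52/21.9 = 0.7085 µA.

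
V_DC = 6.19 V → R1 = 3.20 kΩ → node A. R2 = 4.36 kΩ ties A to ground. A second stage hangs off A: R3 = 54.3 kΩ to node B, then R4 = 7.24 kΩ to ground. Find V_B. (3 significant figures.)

V_B ≈ 0.408 V

Node A sees R2 in parallel with the series input of stage 2, R3 + R4 = 61.54 kΩ.
R2 ‖ (R3+R4) = 4.072 kΩ.
V_A = 6.19 × 4.072/(3.20 + 4.072) = 3.466 V.
Then the unloaded second divider: V_B = V_A × R4/(R3+R4) = 3.466 × 0.1176 = 0.4078 V.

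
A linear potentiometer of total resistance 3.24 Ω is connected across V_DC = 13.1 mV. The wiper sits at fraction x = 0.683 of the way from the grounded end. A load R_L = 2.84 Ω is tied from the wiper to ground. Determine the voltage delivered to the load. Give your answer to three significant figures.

V_out ≈ 7.18 mV

The pot divides into 1.027 Ω above the wiper and 2.213 Ω below.
(x·R_p) ‖ R_L = 1.244 Ω.
V_out = 13.1 × 1.244/(1.027 + 1.244) = 7.175 mV.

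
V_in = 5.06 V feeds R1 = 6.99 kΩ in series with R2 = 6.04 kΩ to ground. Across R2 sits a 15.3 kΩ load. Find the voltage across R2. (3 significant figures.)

First combine the lower leg with the load: R2 ‖ R_L = 4.330 kΩ.
Then V_out = V_in · R2'/(R1 + R2') = 5.06 × 4.330/11.32 = 1.936 V.

V_out ≈ 1.94 V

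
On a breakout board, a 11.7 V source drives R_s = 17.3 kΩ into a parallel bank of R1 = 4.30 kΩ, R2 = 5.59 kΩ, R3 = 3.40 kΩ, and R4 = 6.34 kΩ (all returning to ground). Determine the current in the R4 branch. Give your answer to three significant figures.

I ≈ 0.116 mA

Parallel bank: R_p = 1/(1/4.30 + 1/5.59 + 1/3.40 + 1/6.34) = 1.158 kΩ.
V_A = 11.7 × 1.158/18.46 = 0.7342 V.
Branch current I = V_A/R4 = 0.7342/6.34 = 0.1158 mA.
(Equivalently: I_total = 0.6339 mA, then current-divider fraction G_k/ΣG = 0.1827.)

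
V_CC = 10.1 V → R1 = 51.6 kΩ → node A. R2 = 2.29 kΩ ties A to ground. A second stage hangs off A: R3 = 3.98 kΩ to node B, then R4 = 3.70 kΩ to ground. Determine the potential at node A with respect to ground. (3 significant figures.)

V_A ≈ 0.334 V

Node A sees R2 in parallel with the series input of stage 2, R3 + R4 = 7.680 kΩ.
R2 ‖ (R3+R4) = 1.764 kΩ.
So V_A = 10.1 × 0.03306 = 0.3339 V.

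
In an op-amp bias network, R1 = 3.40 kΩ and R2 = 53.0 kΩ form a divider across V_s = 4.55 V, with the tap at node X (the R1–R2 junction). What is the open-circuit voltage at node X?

V_th ≈ 4.28 V

Open-circuit (no load on X): V_th = V_s · R2/(R1 + R2) = 4.55 × 53.0/(3.400 + 53.0) = 4.276 V.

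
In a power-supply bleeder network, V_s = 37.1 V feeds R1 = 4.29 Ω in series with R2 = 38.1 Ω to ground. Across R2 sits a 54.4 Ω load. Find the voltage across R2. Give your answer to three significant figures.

R2 ‖ R_L = (38.1 × 54.4)/(38.1 + 54.4) = 22.41 Ω.
Now apply the divider: V_out = 37.1 × 0.8393 = 31.14 V.

V_out ≈ 31.1 V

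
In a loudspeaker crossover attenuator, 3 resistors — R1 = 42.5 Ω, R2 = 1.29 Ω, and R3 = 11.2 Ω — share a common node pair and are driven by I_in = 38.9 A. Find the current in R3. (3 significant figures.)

ΣG = 1/42.5 + 1/1.29 + 1/11.2 = 0.8880.
R3 takes the fraction G_k/ΣG = 0.08929/0.8880 = 0.1005, so I = 38.9 × 0.1005 = 3.911 A.

I ≈ 3.91 A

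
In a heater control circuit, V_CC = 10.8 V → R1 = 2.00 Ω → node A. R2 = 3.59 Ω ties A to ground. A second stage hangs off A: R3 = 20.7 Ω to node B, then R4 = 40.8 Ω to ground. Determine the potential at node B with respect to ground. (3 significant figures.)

Looking into the second stage from A: R3 + R4 = 61.50 Ω appears in parallel with R2.
R2 ‖ (R3+R4) = 3.392 Ω.
V_A = 10.8 × 3.392/(2.00 + 3.392) = 6.794 V.
Stage 2 is unloaded, so V_B = V_A · R4/(R3+R4) = 6.794 × 40.8/61.50 = 4.507 V.

V_B ≈ 4.51 V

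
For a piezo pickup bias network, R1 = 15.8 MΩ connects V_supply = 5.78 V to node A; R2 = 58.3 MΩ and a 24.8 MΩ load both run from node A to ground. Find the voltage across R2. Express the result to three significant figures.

R2 ‖ R_L = (58.3 × 24.8)/(58.3 + 24.8) = 17.40 MΩ.
Then V_out = V_supply · R2'/(R1 + R2') = 5.78 × 17.40/33.20 = 3.029 V.
(Unloaded it would be 4.55 V; the load pulls it down.)

V_out ≈ 3.03 V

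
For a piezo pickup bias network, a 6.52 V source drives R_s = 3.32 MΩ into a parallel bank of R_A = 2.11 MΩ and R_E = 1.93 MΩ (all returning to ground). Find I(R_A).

Parallel bank: R_p = 1/(1/2.11 + 1/1.93) = 1.008 MΩ.
V_A by voltage divider: V_A = 6.52 × 1.008/(3.32 + 1.008) = 1.519 V.
Branch current I = V_A/R_A = 1.519/2.11 = 0.7197 µA.

I ≈ 0.720 µA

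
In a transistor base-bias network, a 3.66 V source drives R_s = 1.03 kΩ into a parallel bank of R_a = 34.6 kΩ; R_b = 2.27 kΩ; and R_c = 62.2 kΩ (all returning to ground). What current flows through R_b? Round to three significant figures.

I ≈ 1.07 mA

Parallel bank: R_p = 1/(1/34.6 + 1/2.27 + 1/62.2) = 2.060 kΩ.
Node voltage V_A = V_s · R_p/(R_s + R_p) = 3.66 × 0.6666 = 2.440 V.
I(R_b) = V_A / R_b = 2.440/2.27 = 1.075 mA.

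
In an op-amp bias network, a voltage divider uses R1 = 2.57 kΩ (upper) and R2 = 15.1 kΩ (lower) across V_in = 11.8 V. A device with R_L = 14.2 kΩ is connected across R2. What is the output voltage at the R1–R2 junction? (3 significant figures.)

First combine the lower leg with the load: R2 ‖ R_L = 7.318 kΩ.
Then V_out = V_in · R2'/(R1 + R2') = 11.8 × 7.318/9.888 = 8.733 V.

V_out ≈ 8.73 V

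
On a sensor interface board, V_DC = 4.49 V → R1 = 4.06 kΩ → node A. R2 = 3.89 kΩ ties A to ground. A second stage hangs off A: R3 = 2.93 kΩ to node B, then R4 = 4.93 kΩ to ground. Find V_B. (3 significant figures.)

V_B ≈ 1.10 V

The second stage (R3 + R4 = 7.860 kΩ) loads node A in parallel with R2.
Effective lower resistance at A: R2 ‖ 7.860 = 2.602 kΩ.
First divider: V_A = V_DC · 2.602/(4.06 + 2.602) = 1.754 V.
Stage 2 is unloaded, so V_B = V_A · R4/(R3+R4) = 1.754 × 4.93/7.860 = 1.100 V.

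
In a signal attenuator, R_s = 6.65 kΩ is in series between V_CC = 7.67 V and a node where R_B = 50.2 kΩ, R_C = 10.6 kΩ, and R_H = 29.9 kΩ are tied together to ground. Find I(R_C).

Equivalent of the parallel group: R_p = 6.770 kΩ.
V_A = 7.67 × 6.770/13.42 = 3.869 V.
I(R_C) = V_A / R_C = 3.869/10.6 = 0.3650 mA.
(Check via current divider: I_total = 0.5715 mA; share G_k/ΣG = 0.6387 → same result.)

I ≈ 0.365 mA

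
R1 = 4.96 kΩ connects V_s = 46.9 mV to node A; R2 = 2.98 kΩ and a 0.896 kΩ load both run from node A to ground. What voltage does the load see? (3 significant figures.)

First combine the lower leg with the load: R2 ‖ R_L = 0.6889 kΩ.
Now apply the divider: V_out = 46.9 × 0.1219 = 5.719 mV.
(Unloaded it would be 17.6 mV; the load pulls it down.)

V_out ≈ 5.72 mV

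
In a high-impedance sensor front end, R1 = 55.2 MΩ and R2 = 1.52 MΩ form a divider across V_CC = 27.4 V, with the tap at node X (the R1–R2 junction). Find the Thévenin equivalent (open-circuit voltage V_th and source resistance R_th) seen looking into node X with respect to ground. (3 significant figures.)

V_th ≈ 0.734 V, R_th ≈ 1.48 MΩ

V_th is the unloaded tap voltage: V_CC · R2/(R1+R2) = 27.4 × 0.02680 = 0.7343 V.
Zeroing V_CC shorts the top of R1 to ground, so R_th = R1 ‖ R2 = 1.479 MΩ.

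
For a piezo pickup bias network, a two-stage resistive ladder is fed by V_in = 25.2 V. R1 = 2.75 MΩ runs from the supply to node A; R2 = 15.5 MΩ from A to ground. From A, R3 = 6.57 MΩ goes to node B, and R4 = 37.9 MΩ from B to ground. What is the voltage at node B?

V_B ≈ 17.3 V

Node A sees R2 in parallel with the series input of stage 2, R3 + R4 = 44.47 MΩ.
Effective lower resistance at A: R2 ‖ 44.47 = 11.49 MΩ.
V_A = 25.2 × 11.49/(2.75 + 11.49) = 20.33 V.
V_B = V_A × 0.8523 = 17.33 V.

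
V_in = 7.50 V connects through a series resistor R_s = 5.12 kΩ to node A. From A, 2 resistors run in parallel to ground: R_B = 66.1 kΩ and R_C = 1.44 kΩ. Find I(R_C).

Parallel bank: R_p = 1/(1/66.1 + 1/1.44) = 1.409 kΩ.
V_A by voltage divider: V_A = 7.50 × 1.409/(5.12 + 1.409) = 1.619 V.
Branch current I = V_A/R_C = 1.619/1.44 = 1.124 mA.

I ≈ 1.12 mA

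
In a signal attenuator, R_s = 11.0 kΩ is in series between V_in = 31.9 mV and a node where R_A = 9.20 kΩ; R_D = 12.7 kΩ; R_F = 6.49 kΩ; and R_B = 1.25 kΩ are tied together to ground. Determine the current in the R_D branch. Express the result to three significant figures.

I ≈ 0.185 µA

Parallel bank: R_p = 1/(1/9.20 + 1/12.7 + 1/6.49 + 1/1.25) = 0.8760 kΩ.
V_A = 31.9 × 0.8760/11.88 = 2.353 mV.
Branch current I = V_A/R_D = 2.353/12.7 = 0.1853 µA.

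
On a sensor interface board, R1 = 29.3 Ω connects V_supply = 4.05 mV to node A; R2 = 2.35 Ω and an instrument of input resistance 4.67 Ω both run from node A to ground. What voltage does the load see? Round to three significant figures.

V_out ≈ 0.205 mV

First combine the lower leg with the load: R2 ‖ R_L = 1.563 Ω.
Now apply the divider: V_out = 4.05 × 0.05065 = 0.2051 mV.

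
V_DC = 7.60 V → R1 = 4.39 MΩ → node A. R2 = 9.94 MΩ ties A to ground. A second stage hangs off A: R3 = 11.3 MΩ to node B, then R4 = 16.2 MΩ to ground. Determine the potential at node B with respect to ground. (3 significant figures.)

The second stage (R3 + R4 = 27.50 MΩ) loads node A in parallel with R2.
R2 ‖ (R3+R4) = 7.301 MΩ.
V_A = 7.60 × 7.301/(4.39 + 7.301) = 4.746 V.
Stage 2 is unloaded, so V_B = V_A · R4/(R3+R4) = 4.746 × 16.2/27.50 = 2.796 V.

V_B ≈ 2.80 V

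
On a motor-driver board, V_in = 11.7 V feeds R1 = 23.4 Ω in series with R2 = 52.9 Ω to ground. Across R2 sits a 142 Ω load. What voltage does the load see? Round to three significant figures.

V_out ≈ 7.28 V

R2 ‖ R_L = (52.9 × 142)/(52.9 + 142) = 38.54 Ω.
Now apply the divider: V_out = 11.7 × 0.6222 = 7.280 V.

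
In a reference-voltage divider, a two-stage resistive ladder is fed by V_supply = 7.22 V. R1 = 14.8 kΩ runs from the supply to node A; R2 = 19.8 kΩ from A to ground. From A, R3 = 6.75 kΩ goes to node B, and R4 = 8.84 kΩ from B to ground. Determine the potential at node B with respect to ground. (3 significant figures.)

V_B ≈ 1.52 V

The second stage (R3 + R4 = 15.59 kΩ) loads node A in parallel with R2.
Effective lower resistance at A: R2 ‖ 15.59 = 8.722 kΩ.
So V_A = 7.22 × 0.3708 = 2.677 V.
Then the unloaded second divider: V_B = V_A × R4/(R3+R4) = 2.677 × 0.5670 = 1.518 V.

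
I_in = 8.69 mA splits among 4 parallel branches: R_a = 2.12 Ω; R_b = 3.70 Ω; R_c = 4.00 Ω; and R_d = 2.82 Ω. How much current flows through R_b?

I ≈ 1.74 mA

Total conductance ΣG = 1/2.12 + 1/3.70 + 1/4.00 + 1/2.82 = 1.347 (units of 1/Ω).
Current divider: I(R_b) = I_in · G_k/ΣG = 8.69 × (0.2703/1.347) = 8.69 × 0.2007 = 1.744 mA.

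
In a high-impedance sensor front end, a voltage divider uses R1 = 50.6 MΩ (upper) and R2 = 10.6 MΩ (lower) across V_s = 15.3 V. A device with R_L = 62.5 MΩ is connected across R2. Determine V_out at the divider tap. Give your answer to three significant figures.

V_out ≈ 2.32 V

First combine the lower leg with the load: R2 ‖ R_L = 9.063 MΩ.
Now apply the divider: V_out = 15.3 × 0.1519 = 2.324 V.
(Unloaded it would be 2.65 V; the load pulls it down.)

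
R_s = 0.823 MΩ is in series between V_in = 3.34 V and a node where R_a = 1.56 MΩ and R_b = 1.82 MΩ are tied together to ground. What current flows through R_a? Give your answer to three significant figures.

I ≈ 1.08 µA

Equivalent of the parallel group: R_p = 0.8400 MΩ.
V_A = 3.34 × 0.8400/1.663 = 1.687 V.
I(R_a) = V_A / R_a = 1.687/1.56 = 1.081 µA.
(Equivalently: I_total = 2.008 µA, then current-divider fraction G_k/ΣG = 0.5385.)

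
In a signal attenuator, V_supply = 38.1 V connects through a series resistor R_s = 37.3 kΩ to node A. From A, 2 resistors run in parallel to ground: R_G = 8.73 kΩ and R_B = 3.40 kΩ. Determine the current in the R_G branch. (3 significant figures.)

I ≈ 0.269 mA

Parallel bank: R_p = 1/(1/8.73 + 1/3.40) = 2.447 kΩ.
Node voltage V_A = V_supply · R_p/(R_s + R_p) = 38.1 × 0.06156 = 2.346 V.
Branch current I = V_A/R_G = 2.346/8.73 = 0.2687 mA.
(Equivalently: I_total = 0.9586 mA, then current-divider fraction G_k/ΣG = 0.2803.)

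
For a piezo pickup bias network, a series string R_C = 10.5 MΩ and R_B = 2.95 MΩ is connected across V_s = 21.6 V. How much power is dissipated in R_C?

P ≈ 27.1 µW

The common current is I = 21.6/13.45 = 1.606 µA.
P = I²R = 2.579 × 10.5 = 27.08 µW.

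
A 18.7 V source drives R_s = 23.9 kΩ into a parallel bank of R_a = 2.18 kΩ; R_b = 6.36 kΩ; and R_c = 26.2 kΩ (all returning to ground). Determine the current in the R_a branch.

I ≈ 0.516 mA

Combine the parallel branches: R_p = (1/2.18 + 1/6.36 + 1/26.2)⁻¹ = 1.529 kΩ.
V_A by voltage divider: V_A = 18.7 × 1.529/(23.9 + 1.529) = 1.124 V.
Branch current I = V_A/R_a = 1.124/2.18 = 0.5157 mA.
(Check via current divider: I_total = 0.7354 mA; share G_k/ΣG = 0.7013 → same result.)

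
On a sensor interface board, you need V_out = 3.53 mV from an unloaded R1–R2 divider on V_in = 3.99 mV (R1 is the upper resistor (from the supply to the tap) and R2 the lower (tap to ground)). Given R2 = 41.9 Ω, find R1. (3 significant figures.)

R1 ≈ 5.46 Ω

The divider ratio is R2/(R1+R2) = 3.53/3.99 = 0.8847.
Rearranging, R1 = R2·(1−k)/k = 41.9 × 0.1303 = 5.460 Ω.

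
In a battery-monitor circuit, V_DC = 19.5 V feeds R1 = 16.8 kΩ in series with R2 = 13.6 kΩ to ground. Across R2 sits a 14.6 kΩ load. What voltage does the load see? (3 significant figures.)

The load sits in parallel with R2, giving an effective lower resistance R2' = R2·R_L/(R2+R_L) = 7.041 kΩ.
Now apply the divider: V_out = 19.5 × 0.2953 = 5.759 V.
(Unloaded it would be 8.72 V; the load pulls it down.)

V_out ≈ 5.76 V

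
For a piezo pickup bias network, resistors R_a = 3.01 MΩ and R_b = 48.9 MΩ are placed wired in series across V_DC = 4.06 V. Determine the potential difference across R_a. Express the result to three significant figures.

ΣR = 3.01 + 48.9 = 51.91 MΩ.
V = V_DC · R/ΣR = 4.06 × 0.05798 = 0.2354 V.

V ≈ 0.235 V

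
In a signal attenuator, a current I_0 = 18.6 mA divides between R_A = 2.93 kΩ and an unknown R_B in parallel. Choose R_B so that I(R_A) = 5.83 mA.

R_B ≈ 1.34 kΩ

The fraction through R_A equals R_B/(R_A+R_B).
5.83/18.6 = R_B/(R_A + R_B) → R_B = R_A · (0.3134)/(1 − 0.3134) = 2.93 × 0.4565 = 1.338 kΩ.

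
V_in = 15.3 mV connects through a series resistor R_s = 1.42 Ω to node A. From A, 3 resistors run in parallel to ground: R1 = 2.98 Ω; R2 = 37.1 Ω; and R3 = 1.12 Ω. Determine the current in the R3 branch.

I ≈ 4.91 mA

Combine the parallel branches: R_p = (1/2.98 + 1/37.1 + 1/1.12)⁻¹ = 0.7966 Ω.
V_A by voltage divider: V_A = 15.3 × 0.7966/(1.42 + 0.7966) = 5.498 mV.
I(R3) = V_A / R3 = 5.498/1.12 = 4.909 mA.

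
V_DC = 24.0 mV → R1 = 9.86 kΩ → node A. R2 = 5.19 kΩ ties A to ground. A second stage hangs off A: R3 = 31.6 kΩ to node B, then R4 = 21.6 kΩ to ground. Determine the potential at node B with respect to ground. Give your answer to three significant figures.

V_B ≈ 3.16 mV

Looking into the second stage from A: R3 + R4 = 53.20 kΩ appears in parallel with R2.
Effective lower resistance at A: R2 ‖ 53.20 = 4.729 kΩ.
So V_A = 24.0 × 0.3241 = 7.779 mV.
Stage 2 is unloaded, so V_B = V_A · R4/(R3+R4) = 7.779 × 21.6/53.20 = 3.158 mV.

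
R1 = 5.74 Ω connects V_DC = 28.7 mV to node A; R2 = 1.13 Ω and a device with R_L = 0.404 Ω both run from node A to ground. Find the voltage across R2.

V_out ≈ 1.41 mV

The load sits in parallel with R2, giving an effective lower resistance R2' = R2·R_L/(R2+R_L) = 0.2976 Ω.
Then V_out = V_DC · R2'/(R1 + R2') = 28.7 × 0.2976/6.038 = 1.415 mV.
(Unloaded it would be 4.72 mV; the load pulls it down.)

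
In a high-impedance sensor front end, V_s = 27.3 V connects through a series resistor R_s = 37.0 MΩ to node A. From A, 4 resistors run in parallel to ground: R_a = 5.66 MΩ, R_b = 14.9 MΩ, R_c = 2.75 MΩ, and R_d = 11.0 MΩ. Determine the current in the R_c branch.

I ≈ 0.370 µA

Equivalent of the parallel group: R_p = 1.432 MΩ.
V_A by voltage divider: V_A = 27.3 × 1.432/(37.0 + 1.432) = 1.017 V.
Branch current I = V_A/R_c = 1.017/2.75 = 0.3699 µA.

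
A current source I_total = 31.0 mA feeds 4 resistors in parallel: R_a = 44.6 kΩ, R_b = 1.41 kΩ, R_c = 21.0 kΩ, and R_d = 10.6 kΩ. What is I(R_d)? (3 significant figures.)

I ≈ 3.35 mA

Conductances: ΣG = 1/44.6 + 1/1.41 + 1/21.0 + 1/10.6 = 0.8736 (1/kΩ).
R_d takes the fraction G_k/ΣG = 0.09434/0.8736 = 0.1080, so I = 31.0 × 0.1080 = 3.348 mA.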